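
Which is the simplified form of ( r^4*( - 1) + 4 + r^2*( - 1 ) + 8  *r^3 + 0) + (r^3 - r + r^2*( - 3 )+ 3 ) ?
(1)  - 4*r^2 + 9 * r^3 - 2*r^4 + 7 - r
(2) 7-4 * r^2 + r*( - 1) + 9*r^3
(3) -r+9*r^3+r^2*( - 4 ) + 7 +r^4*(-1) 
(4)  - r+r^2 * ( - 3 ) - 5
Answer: 3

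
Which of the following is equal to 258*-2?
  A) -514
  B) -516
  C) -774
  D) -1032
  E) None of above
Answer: B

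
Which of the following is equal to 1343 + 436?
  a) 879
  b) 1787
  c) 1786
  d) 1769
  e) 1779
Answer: e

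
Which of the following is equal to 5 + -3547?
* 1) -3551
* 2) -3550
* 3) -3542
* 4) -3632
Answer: 3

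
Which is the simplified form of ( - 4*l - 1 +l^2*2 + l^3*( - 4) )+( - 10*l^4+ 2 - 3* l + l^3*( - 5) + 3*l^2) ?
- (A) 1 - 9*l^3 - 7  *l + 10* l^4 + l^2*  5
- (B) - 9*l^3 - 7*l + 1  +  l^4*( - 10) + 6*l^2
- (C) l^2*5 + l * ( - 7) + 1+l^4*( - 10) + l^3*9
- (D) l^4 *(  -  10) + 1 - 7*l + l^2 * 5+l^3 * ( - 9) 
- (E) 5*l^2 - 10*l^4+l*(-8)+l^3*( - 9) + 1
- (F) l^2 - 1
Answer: D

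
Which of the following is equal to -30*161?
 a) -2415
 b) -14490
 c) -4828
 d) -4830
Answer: d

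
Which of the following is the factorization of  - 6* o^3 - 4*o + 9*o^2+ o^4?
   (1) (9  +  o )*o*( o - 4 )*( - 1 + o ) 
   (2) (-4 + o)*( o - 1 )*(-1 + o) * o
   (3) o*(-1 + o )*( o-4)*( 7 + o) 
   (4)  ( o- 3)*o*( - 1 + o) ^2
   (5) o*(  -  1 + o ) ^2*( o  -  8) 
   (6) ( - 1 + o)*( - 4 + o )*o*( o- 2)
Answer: 2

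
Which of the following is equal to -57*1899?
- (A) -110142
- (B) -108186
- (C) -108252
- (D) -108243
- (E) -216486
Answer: D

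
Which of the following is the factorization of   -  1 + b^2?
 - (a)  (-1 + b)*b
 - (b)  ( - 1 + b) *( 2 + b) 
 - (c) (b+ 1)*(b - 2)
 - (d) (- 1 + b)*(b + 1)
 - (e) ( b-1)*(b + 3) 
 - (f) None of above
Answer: d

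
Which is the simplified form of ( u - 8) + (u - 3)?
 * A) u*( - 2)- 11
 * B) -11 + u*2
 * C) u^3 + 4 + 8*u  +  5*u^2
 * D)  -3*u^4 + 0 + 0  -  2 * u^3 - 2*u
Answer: B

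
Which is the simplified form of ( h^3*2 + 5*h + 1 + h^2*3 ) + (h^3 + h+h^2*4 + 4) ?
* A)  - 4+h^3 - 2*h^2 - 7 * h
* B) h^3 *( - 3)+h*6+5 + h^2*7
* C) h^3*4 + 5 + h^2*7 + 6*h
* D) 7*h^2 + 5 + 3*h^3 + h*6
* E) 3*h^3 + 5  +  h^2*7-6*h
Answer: D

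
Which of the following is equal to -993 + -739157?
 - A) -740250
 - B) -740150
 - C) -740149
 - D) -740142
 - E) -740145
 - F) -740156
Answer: B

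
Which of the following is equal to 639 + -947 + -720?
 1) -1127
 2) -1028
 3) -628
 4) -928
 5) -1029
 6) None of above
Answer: 2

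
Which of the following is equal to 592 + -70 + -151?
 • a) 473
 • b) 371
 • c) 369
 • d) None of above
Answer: b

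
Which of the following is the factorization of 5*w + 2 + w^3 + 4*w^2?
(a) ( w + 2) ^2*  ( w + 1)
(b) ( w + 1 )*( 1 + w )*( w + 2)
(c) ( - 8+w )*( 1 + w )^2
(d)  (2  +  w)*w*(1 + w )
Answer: b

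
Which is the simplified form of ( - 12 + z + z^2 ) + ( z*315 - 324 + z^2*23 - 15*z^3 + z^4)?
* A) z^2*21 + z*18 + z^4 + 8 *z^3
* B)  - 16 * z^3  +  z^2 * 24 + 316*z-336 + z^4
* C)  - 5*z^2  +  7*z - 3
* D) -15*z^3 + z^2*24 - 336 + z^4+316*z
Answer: D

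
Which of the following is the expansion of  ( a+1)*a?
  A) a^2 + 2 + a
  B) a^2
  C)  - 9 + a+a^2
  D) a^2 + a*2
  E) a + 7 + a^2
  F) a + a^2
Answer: F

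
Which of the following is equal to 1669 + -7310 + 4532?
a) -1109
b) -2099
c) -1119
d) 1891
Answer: a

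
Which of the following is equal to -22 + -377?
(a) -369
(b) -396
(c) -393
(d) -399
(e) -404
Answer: d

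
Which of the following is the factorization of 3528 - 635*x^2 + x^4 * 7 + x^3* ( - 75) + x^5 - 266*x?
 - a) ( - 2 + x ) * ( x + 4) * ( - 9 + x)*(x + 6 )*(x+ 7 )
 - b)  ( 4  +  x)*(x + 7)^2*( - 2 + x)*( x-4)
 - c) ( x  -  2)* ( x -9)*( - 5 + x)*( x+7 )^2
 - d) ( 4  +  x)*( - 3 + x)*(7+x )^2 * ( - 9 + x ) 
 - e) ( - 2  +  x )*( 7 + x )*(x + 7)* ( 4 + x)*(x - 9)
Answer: e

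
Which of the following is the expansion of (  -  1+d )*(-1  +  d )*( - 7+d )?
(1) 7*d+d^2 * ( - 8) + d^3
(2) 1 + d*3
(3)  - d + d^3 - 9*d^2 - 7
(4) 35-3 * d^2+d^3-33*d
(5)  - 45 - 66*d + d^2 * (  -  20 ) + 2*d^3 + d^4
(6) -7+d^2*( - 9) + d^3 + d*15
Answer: 6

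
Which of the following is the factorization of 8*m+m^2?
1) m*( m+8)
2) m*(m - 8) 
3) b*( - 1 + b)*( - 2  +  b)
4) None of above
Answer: 1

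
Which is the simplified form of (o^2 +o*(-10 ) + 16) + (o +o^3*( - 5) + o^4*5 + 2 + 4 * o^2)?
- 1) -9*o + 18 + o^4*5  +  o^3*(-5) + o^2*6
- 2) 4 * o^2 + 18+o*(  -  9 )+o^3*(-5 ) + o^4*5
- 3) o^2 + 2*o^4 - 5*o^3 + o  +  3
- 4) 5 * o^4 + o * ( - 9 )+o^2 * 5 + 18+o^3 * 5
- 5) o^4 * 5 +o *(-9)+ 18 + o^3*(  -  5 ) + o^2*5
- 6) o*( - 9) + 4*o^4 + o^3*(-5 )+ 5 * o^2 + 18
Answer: 5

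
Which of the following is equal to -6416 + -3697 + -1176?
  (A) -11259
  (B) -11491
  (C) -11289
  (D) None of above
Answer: C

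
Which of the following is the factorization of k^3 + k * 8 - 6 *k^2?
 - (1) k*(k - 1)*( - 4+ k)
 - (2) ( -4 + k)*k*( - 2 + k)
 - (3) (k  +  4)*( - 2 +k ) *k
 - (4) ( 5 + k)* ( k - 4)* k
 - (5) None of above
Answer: 2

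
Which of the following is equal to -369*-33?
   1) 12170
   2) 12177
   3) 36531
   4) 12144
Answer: 2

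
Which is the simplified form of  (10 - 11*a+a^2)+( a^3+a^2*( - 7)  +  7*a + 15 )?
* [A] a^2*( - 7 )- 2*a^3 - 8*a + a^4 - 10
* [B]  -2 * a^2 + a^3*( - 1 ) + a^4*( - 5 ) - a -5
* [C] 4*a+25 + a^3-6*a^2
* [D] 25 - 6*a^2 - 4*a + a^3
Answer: D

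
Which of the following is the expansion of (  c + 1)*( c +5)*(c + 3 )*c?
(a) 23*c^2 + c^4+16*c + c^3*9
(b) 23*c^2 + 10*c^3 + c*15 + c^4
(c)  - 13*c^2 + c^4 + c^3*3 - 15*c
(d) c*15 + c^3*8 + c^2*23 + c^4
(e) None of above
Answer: e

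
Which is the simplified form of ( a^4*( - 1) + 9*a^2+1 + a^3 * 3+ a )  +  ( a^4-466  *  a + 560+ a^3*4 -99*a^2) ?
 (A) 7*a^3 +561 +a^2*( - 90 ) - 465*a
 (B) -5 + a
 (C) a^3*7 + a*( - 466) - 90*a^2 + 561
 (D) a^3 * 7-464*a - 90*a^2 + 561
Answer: A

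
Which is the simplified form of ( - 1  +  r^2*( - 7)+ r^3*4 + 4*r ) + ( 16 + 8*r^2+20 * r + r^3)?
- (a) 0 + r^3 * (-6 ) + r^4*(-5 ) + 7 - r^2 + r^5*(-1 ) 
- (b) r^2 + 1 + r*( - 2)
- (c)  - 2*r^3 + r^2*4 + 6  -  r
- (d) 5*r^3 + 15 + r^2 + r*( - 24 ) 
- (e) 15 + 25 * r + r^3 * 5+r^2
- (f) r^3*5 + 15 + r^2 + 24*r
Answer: f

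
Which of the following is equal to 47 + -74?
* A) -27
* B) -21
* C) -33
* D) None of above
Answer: A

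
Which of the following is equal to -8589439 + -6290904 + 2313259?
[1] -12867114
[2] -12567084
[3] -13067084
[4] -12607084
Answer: 2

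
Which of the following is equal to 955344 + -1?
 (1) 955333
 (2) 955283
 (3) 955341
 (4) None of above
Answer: 4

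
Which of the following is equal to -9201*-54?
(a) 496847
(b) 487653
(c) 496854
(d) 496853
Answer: c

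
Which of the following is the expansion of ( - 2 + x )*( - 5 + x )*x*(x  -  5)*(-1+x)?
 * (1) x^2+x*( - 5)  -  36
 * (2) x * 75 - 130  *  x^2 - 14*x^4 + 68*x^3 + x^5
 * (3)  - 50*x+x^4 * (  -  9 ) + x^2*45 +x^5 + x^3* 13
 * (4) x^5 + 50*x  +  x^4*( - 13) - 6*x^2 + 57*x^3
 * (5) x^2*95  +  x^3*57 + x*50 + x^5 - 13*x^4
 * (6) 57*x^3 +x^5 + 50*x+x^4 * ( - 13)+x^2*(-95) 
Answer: 6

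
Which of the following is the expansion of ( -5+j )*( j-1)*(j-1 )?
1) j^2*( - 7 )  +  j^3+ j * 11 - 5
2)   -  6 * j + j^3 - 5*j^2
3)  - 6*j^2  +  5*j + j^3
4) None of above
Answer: 1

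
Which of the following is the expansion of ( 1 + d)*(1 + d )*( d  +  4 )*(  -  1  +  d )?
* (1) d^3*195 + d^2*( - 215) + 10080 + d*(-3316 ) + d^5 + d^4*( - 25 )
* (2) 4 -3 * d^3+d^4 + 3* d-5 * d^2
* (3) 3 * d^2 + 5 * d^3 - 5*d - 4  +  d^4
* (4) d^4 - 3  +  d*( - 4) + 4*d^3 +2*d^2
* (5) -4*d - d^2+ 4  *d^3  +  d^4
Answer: 3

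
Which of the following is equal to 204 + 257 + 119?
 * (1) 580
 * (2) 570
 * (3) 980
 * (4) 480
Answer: 1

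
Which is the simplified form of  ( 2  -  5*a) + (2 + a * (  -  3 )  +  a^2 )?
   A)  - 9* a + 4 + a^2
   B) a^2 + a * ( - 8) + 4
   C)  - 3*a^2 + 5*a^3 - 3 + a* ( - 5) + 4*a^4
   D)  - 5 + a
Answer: B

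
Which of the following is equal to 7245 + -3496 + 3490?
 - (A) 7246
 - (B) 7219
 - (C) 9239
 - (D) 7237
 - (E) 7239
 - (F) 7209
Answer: E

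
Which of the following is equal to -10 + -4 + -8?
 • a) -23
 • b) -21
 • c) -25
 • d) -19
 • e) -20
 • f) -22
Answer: f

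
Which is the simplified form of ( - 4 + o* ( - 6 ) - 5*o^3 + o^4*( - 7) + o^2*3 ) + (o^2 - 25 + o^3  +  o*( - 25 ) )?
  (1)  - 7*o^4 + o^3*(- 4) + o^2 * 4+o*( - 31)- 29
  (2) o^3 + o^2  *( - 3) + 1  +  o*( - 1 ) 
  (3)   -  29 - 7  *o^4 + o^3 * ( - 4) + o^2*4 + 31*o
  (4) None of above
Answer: 1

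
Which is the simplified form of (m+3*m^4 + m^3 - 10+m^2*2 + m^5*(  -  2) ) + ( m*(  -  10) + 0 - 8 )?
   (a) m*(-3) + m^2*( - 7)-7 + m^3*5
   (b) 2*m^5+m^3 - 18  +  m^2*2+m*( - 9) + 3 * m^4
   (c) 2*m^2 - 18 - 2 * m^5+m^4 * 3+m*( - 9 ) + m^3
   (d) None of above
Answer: c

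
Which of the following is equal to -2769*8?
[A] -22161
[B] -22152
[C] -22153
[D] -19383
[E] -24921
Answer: B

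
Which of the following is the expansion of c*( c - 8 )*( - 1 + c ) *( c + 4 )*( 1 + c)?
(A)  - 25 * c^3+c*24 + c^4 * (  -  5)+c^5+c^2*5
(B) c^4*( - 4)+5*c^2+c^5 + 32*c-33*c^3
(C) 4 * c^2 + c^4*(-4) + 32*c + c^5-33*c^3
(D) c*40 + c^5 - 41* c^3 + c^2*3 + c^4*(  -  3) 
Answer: C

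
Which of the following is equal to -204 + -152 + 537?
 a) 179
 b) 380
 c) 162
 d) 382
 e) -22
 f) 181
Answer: f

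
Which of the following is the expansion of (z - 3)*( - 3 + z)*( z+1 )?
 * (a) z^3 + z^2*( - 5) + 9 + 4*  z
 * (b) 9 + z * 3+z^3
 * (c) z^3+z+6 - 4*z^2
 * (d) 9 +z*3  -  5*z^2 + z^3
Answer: d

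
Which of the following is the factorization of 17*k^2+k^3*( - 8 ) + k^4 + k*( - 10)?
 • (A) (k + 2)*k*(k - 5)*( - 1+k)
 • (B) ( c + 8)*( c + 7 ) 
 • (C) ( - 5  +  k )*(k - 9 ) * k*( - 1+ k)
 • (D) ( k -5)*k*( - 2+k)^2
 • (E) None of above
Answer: E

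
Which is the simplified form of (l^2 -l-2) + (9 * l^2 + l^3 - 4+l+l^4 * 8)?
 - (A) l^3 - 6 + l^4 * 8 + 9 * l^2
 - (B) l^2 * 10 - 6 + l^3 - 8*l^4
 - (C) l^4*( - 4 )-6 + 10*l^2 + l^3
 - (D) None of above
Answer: D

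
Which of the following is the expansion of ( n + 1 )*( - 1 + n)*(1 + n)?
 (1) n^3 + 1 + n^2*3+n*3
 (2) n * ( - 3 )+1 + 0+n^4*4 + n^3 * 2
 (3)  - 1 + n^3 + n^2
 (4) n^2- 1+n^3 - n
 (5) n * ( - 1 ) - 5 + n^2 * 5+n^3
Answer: 4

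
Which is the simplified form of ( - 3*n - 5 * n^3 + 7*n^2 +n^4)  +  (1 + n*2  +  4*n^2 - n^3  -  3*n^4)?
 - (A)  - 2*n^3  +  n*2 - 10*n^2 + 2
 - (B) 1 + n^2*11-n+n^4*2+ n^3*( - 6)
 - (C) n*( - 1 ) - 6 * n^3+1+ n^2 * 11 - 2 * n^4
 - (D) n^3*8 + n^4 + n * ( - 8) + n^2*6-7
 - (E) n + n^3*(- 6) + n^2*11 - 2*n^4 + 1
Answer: C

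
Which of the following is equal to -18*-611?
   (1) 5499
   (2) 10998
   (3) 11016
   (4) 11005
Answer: 2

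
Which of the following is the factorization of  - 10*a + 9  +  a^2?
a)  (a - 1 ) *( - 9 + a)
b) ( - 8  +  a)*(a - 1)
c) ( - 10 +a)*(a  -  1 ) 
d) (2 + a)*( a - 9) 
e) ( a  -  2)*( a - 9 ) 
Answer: a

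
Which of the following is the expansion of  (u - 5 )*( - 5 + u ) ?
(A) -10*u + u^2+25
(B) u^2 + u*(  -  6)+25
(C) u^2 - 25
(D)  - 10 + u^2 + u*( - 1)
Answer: A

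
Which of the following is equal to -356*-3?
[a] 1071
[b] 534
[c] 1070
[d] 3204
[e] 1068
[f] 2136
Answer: e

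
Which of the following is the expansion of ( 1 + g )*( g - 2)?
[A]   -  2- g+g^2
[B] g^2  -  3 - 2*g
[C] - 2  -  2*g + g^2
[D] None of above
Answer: A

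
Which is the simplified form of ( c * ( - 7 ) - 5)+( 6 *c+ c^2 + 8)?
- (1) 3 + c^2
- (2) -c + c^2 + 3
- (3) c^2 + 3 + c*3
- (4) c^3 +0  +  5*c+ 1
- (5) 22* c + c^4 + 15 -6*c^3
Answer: 2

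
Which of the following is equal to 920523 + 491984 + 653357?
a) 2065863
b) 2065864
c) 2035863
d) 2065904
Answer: b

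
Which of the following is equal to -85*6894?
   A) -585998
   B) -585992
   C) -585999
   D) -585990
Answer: D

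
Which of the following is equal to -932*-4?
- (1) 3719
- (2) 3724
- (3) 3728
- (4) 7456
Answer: 3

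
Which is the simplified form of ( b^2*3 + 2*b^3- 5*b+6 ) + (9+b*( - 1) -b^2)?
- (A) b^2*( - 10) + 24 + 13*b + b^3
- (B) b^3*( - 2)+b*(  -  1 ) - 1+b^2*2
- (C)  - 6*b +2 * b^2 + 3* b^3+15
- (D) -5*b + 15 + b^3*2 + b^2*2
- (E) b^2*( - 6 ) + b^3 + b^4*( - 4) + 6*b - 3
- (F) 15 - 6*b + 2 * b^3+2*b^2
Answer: F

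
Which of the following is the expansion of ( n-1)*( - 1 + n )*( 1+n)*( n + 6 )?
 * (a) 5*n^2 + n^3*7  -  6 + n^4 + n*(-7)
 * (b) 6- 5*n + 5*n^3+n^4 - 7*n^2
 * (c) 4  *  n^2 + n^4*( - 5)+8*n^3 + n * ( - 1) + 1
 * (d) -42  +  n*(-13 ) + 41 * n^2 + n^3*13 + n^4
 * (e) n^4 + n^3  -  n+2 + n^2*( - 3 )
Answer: b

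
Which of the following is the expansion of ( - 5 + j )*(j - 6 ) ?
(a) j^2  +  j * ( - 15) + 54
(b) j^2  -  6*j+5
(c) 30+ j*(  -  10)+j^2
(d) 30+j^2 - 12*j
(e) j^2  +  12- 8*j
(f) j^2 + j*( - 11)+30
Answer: f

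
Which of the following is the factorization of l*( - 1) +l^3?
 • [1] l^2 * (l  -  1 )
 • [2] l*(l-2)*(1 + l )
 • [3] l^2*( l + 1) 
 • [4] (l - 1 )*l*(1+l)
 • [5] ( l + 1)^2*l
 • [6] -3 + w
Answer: 4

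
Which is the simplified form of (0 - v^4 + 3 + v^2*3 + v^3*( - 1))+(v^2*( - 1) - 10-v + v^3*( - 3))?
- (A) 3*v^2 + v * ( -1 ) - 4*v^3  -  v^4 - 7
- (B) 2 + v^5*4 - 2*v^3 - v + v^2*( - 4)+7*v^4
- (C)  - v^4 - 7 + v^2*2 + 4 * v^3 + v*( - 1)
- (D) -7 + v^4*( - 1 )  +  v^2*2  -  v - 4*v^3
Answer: D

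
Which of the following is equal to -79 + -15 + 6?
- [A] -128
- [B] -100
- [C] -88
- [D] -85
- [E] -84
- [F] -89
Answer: C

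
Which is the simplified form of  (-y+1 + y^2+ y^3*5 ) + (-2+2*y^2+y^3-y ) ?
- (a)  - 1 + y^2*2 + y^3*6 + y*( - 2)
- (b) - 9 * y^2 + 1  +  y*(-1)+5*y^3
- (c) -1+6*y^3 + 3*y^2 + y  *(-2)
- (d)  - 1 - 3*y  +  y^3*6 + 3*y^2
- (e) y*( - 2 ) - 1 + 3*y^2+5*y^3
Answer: c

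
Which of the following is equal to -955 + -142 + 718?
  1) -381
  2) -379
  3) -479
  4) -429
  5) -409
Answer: 2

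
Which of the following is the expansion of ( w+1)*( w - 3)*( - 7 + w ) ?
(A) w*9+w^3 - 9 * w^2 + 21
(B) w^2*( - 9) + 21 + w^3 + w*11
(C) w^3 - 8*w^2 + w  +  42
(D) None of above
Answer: B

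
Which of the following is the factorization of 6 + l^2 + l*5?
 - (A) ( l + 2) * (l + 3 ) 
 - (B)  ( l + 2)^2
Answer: A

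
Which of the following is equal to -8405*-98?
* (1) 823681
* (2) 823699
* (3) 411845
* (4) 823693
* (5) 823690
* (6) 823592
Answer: 5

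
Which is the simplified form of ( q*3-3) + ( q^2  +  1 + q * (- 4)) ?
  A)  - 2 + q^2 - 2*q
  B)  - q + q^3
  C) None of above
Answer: C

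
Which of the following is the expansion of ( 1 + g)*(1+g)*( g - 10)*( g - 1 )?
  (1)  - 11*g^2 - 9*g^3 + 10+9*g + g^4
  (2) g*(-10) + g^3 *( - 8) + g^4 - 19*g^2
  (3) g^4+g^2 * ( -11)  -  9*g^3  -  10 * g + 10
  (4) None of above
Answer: 1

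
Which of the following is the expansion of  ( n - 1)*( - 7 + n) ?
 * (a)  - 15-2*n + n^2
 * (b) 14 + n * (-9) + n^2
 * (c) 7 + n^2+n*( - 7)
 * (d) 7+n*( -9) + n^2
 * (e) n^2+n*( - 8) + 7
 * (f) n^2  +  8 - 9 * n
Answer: e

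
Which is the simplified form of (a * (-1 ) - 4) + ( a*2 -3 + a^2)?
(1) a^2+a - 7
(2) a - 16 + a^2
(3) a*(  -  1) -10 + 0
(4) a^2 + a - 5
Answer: 1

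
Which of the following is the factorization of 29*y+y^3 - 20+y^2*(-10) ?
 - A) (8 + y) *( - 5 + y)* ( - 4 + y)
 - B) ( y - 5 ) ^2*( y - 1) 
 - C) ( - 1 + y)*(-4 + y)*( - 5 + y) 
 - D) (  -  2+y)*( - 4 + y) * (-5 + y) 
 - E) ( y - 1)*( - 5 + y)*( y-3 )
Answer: C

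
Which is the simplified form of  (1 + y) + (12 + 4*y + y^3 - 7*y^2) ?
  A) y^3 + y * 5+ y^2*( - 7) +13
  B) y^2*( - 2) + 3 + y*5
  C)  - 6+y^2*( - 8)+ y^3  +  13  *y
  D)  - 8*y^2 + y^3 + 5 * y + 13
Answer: A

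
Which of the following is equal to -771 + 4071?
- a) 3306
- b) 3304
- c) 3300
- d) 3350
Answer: c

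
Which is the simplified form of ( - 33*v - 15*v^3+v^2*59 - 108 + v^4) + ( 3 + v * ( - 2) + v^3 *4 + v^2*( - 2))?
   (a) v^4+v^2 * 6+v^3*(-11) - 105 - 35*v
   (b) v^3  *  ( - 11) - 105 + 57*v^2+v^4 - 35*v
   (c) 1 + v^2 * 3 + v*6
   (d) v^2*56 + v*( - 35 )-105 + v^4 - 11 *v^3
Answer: b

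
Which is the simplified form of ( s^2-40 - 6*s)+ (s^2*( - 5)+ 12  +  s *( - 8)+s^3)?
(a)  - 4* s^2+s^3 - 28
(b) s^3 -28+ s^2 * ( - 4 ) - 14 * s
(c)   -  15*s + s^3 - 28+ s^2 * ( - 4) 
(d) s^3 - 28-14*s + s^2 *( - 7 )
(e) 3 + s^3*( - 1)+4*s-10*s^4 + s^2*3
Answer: b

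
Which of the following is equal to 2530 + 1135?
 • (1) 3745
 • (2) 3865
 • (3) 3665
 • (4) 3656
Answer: 3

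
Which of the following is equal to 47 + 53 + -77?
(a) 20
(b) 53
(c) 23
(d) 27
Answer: c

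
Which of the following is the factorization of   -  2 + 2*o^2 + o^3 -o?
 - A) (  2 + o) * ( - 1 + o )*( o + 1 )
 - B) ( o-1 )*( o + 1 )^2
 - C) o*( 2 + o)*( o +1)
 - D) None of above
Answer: A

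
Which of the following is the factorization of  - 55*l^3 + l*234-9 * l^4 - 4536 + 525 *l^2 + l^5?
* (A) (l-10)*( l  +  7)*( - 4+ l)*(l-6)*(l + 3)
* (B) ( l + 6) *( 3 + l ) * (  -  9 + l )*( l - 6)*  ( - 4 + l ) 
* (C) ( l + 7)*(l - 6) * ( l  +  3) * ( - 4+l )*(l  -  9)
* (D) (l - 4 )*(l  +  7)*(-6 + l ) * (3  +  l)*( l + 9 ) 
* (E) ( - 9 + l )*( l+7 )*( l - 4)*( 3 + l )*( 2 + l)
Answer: C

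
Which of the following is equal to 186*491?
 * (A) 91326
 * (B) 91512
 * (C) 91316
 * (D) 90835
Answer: A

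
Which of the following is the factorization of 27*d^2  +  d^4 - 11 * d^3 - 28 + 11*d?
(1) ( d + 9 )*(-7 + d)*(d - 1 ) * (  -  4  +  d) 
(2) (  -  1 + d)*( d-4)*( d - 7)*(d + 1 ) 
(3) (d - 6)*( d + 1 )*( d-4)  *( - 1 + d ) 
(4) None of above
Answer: 2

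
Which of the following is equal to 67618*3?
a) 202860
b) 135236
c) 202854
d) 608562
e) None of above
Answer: c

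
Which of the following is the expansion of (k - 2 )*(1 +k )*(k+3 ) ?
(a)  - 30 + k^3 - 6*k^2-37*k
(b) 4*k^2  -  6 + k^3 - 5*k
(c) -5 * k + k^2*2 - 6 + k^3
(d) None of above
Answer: c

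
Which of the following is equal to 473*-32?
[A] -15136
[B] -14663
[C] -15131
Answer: A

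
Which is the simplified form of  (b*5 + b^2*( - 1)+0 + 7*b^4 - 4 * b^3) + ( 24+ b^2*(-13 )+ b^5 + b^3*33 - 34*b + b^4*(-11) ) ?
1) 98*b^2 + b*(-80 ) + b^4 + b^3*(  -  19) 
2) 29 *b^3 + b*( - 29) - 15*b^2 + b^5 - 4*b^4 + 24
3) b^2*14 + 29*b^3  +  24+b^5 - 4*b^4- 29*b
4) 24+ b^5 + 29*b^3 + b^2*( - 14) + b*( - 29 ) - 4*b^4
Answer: 4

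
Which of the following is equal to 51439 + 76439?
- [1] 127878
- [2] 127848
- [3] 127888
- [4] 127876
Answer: 1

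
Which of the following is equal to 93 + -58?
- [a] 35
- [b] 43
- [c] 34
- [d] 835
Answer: a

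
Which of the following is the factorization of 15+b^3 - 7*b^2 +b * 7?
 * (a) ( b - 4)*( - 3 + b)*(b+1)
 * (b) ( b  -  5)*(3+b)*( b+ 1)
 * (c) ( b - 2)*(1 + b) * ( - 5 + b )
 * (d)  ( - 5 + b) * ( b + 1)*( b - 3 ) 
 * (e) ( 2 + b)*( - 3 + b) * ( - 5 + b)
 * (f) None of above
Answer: d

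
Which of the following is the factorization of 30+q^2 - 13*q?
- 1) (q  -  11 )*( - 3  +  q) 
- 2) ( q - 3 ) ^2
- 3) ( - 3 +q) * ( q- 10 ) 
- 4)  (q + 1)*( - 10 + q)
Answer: 3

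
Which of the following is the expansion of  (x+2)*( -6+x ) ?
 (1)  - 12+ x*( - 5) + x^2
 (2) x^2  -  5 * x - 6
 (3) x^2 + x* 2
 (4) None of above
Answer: 4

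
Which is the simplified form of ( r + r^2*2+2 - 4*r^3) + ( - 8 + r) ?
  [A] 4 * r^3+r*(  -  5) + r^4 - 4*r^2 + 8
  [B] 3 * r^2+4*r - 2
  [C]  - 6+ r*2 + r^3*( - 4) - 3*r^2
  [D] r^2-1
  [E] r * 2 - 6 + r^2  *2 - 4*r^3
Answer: E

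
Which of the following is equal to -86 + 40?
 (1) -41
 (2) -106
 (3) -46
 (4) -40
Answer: 3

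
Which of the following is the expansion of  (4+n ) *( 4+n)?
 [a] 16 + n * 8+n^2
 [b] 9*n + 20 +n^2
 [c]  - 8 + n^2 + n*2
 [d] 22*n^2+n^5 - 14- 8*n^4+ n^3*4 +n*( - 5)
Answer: a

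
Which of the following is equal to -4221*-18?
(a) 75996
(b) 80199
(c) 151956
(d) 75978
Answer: d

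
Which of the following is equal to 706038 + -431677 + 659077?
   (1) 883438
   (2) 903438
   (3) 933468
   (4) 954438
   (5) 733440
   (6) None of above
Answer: 6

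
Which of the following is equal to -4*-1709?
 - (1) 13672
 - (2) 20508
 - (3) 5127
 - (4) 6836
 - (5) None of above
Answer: 4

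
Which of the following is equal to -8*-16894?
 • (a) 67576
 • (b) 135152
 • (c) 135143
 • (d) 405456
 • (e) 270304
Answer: b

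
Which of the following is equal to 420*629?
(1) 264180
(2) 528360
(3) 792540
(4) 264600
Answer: 1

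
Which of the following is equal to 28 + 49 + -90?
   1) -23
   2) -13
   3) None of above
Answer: 2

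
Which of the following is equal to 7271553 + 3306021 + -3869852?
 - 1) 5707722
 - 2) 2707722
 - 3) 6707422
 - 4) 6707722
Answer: 4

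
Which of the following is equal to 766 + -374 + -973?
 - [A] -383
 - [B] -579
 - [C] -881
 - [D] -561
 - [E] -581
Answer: E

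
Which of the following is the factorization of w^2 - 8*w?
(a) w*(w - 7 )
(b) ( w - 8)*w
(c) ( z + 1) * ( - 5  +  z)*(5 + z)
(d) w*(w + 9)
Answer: b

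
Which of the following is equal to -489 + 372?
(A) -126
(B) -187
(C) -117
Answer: C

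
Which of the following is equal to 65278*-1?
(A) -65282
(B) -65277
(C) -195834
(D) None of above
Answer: D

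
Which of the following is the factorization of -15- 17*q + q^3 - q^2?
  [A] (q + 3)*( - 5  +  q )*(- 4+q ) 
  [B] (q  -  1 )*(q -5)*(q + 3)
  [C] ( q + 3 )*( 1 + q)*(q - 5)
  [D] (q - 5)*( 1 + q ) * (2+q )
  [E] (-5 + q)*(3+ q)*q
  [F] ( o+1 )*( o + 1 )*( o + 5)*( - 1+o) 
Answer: C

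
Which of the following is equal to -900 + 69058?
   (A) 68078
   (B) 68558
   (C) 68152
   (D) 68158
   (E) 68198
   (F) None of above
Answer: D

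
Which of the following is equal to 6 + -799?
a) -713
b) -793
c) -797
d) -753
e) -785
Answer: b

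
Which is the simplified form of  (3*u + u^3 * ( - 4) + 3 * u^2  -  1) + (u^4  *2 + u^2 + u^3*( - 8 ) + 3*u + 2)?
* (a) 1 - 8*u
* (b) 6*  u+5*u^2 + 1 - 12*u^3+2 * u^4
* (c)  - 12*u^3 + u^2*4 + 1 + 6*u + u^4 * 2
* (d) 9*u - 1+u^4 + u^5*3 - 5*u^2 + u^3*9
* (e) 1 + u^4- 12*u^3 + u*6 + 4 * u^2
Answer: c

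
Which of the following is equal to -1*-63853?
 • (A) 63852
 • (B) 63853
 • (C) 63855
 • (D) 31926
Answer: B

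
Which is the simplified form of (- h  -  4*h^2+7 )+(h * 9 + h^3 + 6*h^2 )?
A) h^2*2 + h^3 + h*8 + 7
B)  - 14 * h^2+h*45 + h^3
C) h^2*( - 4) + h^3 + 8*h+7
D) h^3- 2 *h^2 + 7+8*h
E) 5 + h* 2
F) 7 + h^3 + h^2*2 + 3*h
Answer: A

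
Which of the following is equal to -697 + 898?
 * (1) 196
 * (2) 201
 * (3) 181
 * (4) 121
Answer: 2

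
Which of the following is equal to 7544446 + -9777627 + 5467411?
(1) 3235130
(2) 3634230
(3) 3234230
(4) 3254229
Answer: 3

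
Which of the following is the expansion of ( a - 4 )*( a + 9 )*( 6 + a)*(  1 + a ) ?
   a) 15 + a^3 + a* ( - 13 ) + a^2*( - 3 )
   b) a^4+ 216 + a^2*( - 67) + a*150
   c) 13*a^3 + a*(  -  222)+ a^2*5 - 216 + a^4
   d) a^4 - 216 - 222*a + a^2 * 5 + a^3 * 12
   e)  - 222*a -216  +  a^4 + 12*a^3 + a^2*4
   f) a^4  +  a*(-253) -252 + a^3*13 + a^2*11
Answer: d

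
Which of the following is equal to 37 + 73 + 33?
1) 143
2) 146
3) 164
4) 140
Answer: 1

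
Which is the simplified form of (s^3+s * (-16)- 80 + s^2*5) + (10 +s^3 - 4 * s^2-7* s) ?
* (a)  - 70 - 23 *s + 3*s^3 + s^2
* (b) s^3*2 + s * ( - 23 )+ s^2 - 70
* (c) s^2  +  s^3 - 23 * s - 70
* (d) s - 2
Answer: b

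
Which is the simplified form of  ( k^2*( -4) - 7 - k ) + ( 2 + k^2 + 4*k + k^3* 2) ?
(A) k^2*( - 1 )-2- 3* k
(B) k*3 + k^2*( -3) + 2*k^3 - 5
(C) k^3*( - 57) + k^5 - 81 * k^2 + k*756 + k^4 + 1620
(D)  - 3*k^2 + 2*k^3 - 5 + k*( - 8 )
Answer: B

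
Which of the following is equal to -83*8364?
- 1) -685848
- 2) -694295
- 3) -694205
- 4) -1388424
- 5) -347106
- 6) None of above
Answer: 6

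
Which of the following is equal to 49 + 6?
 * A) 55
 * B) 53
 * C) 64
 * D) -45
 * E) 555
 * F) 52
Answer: A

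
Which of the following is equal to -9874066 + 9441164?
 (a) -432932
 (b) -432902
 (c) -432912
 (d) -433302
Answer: b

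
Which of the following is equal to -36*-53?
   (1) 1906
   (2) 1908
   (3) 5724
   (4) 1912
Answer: 2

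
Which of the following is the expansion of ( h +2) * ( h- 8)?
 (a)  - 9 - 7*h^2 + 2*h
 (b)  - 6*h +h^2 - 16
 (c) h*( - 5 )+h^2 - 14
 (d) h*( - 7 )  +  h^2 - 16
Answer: b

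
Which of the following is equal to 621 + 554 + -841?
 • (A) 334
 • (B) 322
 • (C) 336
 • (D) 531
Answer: A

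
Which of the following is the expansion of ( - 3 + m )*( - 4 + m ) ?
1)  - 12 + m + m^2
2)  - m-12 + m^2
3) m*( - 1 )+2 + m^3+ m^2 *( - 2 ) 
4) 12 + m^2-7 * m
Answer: 4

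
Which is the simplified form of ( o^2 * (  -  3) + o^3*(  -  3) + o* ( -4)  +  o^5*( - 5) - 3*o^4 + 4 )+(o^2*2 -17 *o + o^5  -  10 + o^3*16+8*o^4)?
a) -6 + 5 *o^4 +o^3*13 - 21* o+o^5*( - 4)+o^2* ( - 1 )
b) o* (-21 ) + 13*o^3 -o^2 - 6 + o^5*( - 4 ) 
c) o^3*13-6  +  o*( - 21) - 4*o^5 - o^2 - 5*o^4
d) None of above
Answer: a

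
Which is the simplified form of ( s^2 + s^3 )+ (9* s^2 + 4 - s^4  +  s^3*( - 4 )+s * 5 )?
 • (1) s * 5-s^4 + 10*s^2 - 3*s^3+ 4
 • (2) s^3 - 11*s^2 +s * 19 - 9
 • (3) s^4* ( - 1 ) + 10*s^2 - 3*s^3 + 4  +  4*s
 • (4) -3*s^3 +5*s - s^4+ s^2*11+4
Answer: 1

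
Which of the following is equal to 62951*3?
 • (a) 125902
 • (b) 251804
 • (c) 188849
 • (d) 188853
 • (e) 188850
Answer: d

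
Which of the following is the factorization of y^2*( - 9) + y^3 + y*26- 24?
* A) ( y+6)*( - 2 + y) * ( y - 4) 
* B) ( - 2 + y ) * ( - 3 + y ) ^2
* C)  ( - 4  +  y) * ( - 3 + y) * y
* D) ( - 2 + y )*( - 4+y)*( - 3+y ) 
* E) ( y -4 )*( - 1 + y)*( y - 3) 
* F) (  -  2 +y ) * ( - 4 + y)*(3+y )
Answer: D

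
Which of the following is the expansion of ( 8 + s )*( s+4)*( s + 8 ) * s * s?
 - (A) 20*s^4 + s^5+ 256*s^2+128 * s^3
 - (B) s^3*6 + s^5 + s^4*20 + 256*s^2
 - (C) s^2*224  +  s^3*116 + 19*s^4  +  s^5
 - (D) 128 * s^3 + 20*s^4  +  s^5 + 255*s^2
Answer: A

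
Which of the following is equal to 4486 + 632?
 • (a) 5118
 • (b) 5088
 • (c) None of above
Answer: a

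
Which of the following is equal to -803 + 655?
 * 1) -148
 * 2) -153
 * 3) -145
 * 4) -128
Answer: 1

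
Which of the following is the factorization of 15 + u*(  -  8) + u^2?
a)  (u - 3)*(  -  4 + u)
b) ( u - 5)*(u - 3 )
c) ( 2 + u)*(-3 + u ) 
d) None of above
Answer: b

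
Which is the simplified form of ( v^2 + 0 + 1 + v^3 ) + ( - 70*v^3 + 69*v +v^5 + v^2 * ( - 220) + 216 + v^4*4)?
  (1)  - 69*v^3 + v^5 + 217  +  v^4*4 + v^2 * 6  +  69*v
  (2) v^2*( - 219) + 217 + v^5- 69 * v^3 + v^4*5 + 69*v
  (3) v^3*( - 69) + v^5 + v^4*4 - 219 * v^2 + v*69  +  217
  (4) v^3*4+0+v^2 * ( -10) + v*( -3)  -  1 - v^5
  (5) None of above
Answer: 3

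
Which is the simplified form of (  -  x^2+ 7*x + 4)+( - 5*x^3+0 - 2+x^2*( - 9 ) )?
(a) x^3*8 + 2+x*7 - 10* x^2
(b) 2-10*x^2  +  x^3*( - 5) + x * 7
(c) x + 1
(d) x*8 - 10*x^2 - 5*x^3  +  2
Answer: b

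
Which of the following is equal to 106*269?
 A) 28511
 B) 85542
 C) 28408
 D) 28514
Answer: D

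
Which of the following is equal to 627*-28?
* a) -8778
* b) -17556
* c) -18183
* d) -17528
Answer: b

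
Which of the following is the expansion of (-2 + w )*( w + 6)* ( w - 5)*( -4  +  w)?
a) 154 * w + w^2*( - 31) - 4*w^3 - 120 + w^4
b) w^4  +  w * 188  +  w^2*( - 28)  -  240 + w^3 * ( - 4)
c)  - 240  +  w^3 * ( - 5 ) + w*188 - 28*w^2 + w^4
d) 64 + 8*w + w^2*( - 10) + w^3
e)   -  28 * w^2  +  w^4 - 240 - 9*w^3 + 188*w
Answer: c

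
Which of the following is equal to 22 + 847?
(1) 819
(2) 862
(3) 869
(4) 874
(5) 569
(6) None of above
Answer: 3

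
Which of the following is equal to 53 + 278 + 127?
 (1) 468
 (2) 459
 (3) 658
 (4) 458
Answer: 4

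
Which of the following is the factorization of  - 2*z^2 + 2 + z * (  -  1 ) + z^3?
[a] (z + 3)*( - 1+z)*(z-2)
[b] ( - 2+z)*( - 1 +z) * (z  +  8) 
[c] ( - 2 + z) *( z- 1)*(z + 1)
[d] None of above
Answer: c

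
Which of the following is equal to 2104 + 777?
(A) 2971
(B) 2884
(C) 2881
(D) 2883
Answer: C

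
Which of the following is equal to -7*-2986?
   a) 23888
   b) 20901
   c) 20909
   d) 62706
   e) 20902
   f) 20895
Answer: e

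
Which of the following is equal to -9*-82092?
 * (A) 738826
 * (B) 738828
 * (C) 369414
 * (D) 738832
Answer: B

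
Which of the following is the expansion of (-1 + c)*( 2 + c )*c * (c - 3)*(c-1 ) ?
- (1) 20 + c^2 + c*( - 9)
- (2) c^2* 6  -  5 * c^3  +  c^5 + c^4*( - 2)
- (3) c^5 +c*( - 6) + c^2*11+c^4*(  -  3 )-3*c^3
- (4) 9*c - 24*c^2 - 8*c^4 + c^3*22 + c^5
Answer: 3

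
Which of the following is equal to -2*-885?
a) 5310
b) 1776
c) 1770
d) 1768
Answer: c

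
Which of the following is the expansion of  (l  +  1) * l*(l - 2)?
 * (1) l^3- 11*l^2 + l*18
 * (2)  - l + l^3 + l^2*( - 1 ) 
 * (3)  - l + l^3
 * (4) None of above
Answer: 4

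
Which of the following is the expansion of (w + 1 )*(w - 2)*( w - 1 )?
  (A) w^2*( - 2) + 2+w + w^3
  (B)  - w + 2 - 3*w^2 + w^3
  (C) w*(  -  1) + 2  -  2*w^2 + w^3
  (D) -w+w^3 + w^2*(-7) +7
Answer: C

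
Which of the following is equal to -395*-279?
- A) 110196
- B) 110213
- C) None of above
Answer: C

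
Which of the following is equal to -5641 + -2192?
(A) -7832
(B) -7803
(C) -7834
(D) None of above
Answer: D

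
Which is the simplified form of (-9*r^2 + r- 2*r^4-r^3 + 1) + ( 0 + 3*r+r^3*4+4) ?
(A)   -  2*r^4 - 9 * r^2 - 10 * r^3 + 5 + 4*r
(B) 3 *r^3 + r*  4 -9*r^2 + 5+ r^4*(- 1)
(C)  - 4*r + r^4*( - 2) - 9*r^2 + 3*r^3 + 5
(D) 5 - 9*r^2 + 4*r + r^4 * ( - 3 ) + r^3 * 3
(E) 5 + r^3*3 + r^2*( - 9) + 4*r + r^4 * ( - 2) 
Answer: E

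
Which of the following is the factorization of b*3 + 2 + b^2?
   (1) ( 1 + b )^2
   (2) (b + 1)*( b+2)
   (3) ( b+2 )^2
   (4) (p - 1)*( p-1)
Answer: 2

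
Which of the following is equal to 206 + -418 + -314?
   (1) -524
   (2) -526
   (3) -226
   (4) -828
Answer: 2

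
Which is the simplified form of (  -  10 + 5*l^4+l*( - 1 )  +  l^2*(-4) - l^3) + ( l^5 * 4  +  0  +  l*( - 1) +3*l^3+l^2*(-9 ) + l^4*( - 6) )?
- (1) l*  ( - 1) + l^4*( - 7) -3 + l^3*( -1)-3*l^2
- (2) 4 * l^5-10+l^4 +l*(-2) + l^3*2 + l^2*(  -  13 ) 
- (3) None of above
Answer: 3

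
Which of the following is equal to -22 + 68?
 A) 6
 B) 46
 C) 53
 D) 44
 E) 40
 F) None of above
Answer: B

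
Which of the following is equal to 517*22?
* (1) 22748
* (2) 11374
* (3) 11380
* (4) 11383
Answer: 2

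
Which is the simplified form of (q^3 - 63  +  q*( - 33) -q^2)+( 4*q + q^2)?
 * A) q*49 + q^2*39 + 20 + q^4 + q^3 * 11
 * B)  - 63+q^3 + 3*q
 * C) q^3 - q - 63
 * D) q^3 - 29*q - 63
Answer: D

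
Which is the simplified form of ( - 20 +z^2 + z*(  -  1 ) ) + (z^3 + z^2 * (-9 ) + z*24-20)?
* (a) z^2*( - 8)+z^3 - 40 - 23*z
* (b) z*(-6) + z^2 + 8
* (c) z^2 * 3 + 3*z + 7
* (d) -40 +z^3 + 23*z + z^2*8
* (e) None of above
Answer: e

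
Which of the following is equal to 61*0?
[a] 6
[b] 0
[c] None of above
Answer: b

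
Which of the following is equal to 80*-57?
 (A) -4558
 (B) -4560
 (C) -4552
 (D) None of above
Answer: B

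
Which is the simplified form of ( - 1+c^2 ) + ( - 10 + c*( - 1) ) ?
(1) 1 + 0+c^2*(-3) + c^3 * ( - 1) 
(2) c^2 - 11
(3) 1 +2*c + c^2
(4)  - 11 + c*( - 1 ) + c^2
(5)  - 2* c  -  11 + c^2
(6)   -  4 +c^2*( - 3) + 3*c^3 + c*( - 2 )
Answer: 4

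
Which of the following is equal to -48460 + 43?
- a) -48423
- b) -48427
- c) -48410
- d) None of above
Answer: d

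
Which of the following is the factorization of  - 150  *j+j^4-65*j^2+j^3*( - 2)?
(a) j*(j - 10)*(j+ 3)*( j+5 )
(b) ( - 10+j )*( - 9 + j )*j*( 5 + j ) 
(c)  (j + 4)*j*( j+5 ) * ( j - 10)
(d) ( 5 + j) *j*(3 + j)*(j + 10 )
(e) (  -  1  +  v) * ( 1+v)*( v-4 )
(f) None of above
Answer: a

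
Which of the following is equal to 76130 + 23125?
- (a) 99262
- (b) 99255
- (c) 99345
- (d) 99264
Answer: b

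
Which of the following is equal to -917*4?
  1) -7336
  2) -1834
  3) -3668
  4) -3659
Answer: 3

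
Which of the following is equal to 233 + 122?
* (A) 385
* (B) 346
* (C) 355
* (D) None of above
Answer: C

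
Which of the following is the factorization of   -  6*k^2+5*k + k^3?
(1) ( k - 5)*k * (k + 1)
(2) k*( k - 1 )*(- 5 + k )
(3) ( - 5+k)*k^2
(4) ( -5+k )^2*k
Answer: 2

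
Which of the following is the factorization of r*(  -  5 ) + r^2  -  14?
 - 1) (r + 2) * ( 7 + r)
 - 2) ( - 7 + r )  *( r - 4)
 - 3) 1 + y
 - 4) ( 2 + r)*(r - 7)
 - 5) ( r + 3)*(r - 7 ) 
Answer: 4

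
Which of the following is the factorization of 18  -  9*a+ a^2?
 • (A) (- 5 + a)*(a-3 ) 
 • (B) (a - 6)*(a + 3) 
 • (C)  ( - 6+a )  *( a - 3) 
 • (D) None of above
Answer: C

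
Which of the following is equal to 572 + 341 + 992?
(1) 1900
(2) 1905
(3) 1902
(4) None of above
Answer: 2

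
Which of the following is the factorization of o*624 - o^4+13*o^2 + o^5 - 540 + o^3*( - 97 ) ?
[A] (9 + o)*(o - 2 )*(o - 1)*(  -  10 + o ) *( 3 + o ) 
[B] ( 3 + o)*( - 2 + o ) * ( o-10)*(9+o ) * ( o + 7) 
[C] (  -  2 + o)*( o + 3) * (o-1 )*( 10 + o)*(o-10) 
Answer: A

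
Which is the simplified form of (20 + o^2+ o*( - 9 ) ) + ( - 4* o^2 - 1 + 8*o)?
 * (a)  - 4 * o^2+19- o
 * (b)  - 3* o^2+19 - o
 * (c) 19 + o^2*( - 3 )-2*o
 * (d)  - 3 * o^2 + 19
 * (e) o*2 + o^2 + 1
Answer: b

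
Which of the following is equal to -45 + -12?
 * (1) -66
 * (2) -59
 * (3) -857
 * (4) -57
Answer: 4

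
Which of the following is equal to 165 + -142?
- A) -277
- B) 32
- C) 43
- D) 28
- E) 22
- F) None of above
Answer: F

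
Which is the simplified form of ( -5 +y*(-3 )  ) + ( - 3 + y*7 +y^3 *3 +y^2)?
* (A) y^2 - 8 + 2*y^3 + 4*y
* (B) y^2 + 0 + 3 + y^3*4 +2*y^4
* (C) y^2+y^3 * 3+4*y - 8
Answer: C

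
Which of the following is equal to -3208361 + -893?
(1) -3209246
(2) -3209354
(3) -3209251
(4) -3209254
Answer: 4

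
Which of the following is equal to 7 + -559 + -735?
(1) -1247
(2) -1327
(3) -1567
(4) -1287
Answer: 4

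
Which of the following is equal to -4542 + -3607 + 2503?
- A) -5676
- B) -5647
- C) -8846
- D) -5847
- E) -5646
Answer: E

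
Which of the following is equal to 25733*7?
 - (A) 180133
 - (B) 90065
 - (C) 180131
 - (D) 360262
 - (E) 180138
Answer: C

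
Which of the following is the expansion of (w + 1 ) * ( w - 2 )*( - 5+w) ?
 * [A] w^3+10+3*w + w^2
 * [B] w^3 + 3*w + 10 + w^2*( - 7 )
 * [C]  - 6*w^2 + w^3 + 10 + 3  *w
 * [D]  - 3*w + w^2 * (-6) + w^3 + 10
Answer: C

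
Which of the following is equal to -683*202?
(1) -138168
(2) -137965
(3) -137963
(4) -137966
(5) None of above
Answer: 4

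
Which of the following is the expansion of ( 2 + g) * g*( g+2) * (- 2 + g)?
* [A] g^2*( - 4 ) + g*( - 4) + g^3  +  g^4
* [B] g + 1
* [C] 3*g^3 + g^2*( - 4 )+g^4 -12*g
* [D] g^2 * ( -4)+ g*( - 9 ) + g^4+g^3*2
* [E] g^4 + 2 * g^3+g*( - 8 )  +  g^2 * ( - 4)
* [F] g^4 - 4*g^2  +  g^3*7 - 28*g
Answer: E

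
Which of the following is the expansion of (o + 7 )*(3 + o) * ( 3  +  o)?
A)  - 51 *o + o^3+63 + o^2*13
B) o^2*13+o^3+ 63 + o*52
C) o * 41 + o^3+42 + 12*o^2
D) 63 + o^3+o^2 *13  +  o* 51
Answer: D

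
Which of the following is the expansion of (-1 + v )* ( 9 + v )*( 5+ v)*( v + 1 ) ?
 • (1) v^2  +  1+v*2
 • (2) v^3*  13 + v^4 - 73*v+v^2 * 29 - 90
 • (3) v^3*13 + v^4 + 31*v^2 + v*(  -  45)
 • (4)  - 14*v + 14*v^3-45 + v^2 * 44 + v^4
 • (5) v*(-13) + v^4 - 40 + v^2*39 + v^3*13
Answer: 4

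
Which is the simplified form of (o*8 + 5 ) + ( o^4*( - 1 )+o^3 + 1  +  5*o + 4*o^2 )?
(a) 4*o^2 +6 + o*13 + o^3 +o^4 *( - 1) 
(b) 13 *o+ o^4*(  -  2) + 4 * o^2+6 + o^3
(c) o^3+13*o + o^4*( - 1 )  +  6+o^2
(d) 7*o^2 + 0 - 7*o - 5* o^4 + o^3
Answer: a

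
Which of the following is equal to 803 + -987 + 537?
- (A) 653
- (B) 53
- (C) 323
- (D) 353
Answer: D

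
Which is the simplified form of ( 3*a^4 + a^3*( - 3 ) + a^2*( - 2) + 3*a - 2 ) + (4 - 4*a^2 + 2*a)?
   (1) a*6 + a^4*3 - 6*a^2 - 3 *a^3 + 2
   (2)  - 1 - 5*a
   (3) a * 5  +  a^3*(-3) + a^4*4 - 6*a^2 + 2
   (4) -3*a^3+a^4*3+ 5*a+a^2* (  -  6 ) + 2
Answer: 4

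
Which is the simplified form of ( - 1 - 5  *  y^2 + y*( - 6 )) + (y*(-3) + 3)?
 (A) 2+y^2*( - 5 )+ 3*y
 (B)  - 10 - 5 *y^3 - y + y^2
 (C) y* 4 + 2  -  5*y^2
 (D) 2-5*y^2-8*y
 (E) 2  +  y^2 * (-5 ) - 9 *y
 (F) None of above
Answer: E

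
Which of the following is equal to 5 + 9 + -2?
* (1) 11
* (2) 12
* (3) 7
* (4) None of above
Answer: 2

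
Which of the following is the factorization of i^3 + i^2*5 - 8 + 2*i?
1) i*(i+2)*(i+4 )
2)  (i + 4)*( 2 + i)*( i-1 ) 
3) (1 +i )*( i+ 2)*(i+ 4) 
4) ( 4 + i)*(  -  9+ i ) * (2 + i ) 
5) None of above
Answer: 2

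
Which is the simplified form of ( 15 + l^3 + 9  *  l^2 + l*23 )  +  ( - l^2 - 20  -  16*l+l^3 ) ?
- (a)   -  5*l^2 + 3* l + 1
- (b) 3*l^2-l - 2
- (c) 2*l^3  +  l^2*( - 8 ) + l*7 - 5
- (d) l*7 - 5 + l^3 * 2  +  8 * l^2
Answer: d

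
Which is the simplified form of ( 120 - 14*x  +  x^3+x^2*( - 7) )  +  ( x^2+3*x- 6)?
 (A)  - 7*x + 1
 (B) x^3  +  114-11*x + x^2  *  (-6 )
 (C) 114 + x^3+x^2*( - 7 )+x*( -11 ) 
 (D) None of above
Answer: B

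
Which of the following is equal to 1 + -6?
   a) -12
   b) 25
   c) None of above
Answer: c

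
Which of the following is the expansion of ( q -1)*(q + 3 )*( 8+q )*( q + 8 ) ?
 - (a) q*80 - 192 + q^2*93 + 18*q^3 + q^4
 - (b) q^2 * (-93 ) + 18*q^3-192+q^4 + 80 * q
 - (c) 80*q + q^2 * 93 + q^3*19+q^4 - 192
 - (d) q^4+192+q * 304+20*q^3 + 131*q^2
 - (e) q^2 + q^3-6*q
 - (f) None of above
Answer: a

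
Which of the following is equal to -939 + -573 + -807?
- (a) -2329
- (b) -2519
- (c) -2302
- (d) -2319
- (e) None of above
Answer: d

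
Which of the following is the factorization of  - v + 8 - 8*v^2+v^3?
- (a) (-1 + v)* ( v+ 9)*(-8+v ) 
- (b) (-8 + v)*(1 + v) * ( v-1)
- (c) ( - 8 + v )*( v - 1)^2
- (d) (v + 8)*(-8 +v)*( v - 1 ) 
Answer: b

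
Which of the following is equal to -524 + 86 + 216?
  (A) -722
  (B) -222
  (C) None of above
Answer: B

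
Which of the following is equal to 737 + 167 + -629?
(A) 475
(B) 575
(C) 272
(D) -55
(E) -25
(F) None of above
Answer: F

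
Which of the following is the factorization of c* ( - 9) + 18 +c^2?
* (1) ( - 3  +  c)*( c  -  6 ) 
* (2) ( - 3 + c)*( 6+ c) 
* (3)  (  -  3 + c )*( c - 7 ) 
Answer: 1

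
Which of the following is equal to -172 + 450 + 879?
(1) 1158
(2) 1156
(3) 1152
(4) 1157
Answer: 4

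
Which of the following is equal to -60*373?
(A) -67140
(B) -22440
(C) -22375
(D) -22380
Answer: D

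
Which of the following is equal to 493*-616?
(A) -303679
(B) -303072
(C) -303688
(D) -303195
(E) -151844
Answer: C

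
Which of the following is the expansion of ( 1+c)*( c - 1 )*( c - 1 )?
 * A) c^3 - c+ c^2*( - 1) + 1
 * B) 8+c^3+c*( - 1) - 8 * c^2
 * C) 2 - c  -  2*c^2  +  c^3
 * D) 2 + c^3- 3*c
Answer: A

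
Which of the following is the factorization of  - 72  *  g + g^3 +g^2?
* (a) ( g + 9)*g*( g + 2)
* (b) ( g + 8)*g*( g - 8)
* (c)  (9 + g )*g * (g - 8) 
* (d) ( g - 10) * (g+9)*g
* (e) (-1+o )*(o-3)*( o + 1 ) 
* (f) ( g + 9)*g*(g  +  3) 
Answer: c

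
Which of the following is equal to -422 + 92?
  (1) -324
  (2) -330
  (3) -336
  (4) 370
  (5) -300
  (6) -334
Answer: 2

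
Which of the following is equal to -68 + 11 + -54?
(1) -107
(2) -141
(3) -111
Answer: 3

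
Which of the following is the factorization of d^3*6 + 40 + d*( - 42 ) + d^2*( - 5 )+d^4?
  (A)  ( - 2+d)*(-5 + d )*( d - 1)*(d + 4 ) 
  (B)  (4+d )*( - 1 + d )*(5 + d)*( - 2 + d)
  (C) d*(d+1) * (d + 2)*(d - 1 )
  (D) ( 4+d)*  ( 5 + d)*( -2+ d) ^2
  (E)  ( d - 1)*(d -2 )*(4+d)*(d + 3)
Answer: B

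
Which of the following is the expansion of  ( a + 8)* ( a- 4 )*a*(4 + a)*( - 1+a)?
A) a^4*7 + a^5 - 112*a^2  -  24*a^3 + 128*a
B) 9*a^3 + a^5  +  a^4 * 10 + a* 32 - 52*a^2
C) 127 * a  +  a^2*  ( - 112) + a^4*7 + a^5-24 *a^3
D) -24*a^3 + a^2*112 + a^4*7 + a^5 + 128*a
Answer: A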